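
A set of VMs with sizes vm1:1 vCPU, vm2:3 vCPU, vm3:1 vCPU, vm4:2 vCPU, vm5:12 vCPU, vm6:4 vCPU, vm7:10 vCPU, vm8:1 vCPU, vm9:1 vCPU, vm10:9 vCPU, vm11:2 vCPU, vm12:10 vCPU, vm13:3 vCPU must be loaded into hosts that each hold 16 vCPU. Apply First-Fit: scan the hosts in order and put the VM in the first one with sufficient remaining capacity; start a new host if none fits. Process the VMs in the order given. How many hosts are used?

Put vm1 (1 vCPU) in host 1; 15 vCPU remain.
Put vm2 (3 vCPU) in host 1; 12 vCPU remain.
Put vm3 (1 vCPU) in host 1; 11 vCPU remain.
Put vm4 (2 vCPU) in host 1; 9 vCPU remain.
Put vm5 (12 vCPU) in host 2; 4 vCPU remain.
Put vm6 (4 vCPU) in host 1; 5 vCPU remain.
Put vm7 (10 vCPU) in host 3; 6 vCPU remain.
Put vm8 (1 vCPU) in host 1; 4 vCPU remain.
Put vm9 (1 vCPU) in host 1; 3 vCPU remain.
Put vm10 (9 vCPU) in host 4; 7 vCPU remain.
Put vm11 (2 vCPU) in host 1; 1 vCPU remain.
Put vm12 (10 vCPU) in host 5; 6 vCPU remain.
Put vm13 (3 vCPU) in host 2; 1 vCPU remain.

5 hosts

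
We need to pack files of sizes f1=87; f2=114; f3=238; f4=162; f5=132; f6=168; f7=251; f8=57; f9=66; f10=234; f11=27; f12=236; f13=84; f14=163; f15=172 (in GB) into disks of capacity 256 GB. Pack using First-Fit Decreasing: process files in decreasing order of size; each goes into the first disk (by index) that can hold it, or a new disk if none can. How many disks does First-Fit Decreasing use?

9 disks

Sorted descending: 251, 238, 236, 234, 172, 168, 163, 162, 132, 114, 87, 84, 66, 57, 27.
disk 1: place 251 GB, 5 GB left
disk 2: place 238 GB, 18 GB left
disk 3: place 236 GB, 20 GB left
disk 4: place 234 GB, 22 GB left
disk 5: place 172 GB, 84 GB left
disk 6: place 168 GB, 88 GB left
disk 7: place 163 GB, 93 GB left
disk 8: place 162 GB, 94 GB left
disk 9: place 132 GB, 124 GB left
disk 9: place 114 GB, 10 GB left
disk 6: place 87 GB, 1 GB left
disk 5: place 84 GB, 0 GB left
disk 7: place 66 GB, 27 GB left
disk 8: place 57 GB, 37 GB left
disk 7: place 27 GB, 0 GB left
Final disks: [251] [238] [236] [234] [172,84] [168,87] [163,66,27] [162,57] [132,114].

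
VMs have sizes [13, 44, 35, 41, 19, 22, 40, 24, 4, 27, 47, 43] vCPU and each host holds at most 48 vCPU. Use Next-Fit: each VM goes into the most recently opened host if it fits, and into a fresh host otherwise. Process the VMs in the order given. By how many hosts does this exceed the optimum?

Next-Fit: [13] [44] [35] [41] [19,22] [40] [24,4] [27] [47] [43] → 10 hosts.
Total size 359 vCPU; any packing needs at least ⌈359/48⌉ = 8 hosts.
An optimal packing achieves that bound: [47] [44,4] [43] [41] [40] [35,13] [27,19] [24,22] → 8 hosts.
Excess: 10 − 8 = 2.

2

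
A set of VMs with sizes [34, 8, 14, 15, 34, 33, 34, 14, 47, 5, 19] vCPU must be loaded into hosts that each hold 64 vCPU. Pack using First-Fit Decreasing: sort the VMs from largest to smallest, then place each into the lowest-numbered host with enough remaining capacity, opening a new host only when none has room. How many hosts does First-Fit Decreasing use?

Sorted descending: 47, 34, 34, 34, 33, 19, 15, 14, 14, 8, 5.
host 1: place 47 vCPU, 17 vCPU left
host 2: place 34 vCPU, 30 vCPU left
host 3: place 34 vCPU, 30 vCPU left
host 4: place 34 vCPU, 30 vCPU left
host 5: place 33 vCPU, 31 vCPU left
host 2: place 19 vCPU, 11 vCPU left
host 1: place 15 vCPU, 2 vCPU left
host 3: place 14 vCPU, 16 vCPU left
host 3: place 14 vCPU, 2 vCPU left
host 2: place 8 vCPU, 3 vCPU left
host 4: place 5 vCPU, 25 vCPU left

5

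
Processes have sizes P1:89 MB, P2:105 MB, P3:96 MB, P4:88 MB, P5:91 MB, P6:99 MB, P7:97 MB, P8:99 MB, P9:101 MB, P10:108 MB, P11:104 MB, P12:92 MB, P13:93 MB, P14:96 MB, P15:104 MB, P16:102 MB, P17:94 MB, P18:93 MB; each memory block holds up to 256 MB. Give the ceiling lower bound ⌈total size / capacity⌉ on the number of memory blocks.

7

Total size = 89 + 105 + 96 + 88 + 91 + 99 + 97 + 99 + 101 + 108 + 104 + 92 + 93 + 96 + 104 + 102 + 94 + 93 = 1751 MB.
⌈1751 / 256⌉ = 7.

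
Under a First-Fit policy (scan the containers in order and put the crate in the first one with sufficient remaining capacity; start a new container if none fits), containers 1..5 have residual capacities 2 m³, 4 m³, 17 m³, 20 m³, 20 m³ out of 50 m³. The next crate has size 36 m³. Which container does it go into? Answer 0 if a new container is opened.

No container has ≥ 36 m³ free, so a new container is opened.

0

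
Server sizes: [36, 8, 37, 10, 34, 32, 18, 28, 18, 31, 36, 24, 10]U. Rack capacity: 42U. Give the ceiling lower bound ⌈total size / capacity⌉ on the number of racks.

Total size = 36 + 8 + 37 + 10 + 34 + 32 + 18 + 28 + 18 + 31 + 36 + 24 + 10 = 322U.
⌈322 / 42⌉ = 8.

8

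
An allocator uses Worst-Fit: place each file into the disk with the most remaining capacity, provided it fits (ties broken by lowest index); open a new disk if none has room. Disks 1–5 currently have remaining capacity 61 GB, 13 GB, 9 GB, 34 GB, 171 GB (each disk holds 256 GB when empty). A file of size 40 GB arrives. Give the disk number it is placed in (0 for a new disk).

Disks with room: disk 1 (61 GB), disk 5 (171 GB).
Most room is disk 5 with 171 GB free.

5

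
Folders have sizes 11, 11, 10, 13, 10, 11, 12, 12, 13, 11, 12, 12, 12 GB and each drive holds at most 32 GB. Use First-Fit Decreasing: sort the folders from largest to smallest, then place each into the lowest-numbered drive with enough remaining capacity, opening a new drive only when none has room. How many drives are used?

6

Sorted descending: 13, 13, 12, 12, 12, 12, 12, 11, 11, 11, 11, 10, 10.
drive 1: place 13 GB, 19 GB left
drive 1: place 13 GB, 6 GB left
drive 2: place 12 GB, 20 GB left
drive 2: place 12 GB, 8 GB left
drive 3: place 12 GB, 20 GB left
drive 3: place 12 GB, 8 GB left
drive 4: place 12 GB, 20 GB left
drive 4: place 11 GB, 9 GB left
drive 5: place 11 GB, 21 GB left
drive 5: place 11 GB, 10 GB left
drive 6: place 11 GB, 21 GB left
drive 5: place 10 GB, 0 GB left
drive 6: place 10 GB, 11 GB left
Final drives: [13,13] [12,12] [12,12] [12,11] [11,11,10] [11,10].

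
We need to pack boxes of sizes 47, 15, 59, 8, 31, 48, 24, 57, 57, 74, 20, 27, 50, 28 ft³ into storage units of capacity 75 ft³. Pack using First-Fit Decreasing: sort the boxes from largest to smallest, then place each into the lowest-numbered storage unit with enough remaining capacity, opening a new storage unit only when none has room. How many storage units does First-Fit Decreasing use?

Sorted descending: 74, 59, 57, 57, 50, 48, 47, 31, 28, 27, 24, 20, 15, 8.
storage unit 1: place 74 ft³, 1 ft³ left
storage unit 2: place 59 ft³, 16 ft³ left
storage unit 3: place 57 ft³, 18 ft³ left
storage unit 4: place 57 ft³, 18 ft³ left
storage unit 5: place 50 ft³, 25 ft³ left
storage unit 6: place 48 ft³, 27 ft³ left
storage unit 7: place 47 ft³, 28 ft³ left
storage unit 8: place 31 ft³, 44 ft³ left
storage unit 7: place 28 ft³, 0 ft³ left
storage unit 6: place 27 ft³, 0 ft³ left
storage unit 5: place 24 ft³, 1 ft³ left
storage unit 8: place 20 ft³, 24 ft³ left
storage unit 2: place 15 ft³, 1 ft³ left
storage unit 3: place 8 ft³, 10 ft³ left

8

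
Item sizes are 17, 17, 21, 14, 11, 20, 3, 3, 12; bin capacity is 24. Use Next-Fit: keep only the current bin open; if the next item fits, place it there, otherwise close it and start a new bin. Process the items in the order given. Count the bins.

7 bins

17 → bin 1 (remaining 7)
17 → bin 2 (remaining 7)
21 → bin 3 (remaining 3)
14 → bin 4 (remaining 10)
11 → bin 5 (remaining 13)
20 → bin 6 (remaining 4)
3 → bin 6 (remaining 1)
3 → bin 7 (remaining 21)
12 → bin 7 (remaining 9)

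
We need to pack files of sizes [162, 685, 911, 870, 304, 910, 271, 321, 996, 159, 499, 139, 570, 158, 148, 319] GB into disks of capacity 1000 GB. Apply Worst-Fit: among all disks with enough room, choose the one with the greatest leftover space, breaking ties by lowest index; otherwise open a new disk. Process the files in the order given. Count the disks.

9

disk 1: place 162 GB, 838 GB left
disk 1: place 685 GB, 153 GB left
disk 2: place 911 GB, 89 GB left
disk 3: place 870 GB, 130 GB left
disk 4: place 304 GB, 696 GB left
disk 5: place 910 GB, 90 GB left
disk 4: place 271 GB, 425 GB left
disk 4: place 321 GB, 104 GB left
disk 6: place 996 GB, 4 GB left
disk 7: place 159 GB, 841 GB left
disk 7: place 499 GB, 342 GB left
disk 7: place 139 GB, 203 GB left
disk 8: place 570 GB, 430 GB left
disk 8: place 158 GB, 272 GB left
disk 8: place 148 GB, 124 GB left
disk 9: place 319 GB, 681 GB left
Final disks: [162,685] [911] [870] [304,271,321] [910] [996] [159,499,139] [570,158,148] [319].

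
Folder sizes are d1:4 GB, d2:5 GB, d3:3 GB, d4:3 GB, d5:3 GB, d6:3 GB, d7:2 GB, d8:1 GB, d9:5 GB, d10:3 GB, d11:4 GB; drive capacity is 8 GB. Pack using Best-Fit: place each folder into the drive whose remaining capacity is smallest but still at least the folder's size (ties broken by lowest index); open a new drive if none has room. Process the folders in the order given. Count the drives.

d1 (4 GB) → drive 1 (remaining 4 GB)
d2 (5 GB) → drive 2 (remaining 3 GB)
d3 (3 GB) → drive 2 (remaining 0 GB)
d4 (3 GB) → drive 1 (remaining 1 GB)
d5 (3 GB) → drive 3 (remaining 5 GB)
d6 (3 GB) → drive 3 (remaining 2 GB)
d7 (2 GB) → drive 3 (remaining 0 GB)
d8 (1 GB) → drive 1 (remaining 0 GB)
d9 (5 GB) → drive 4 (remaining 3 GB)
d10 (3 GB) → drive 4 (remaining 0 GB)
d11 (4 GB) → drive 5 (remaining 4 GB)
Final drives: [4,3,1] [5,3] [3,3,2] [5,3] [4].

5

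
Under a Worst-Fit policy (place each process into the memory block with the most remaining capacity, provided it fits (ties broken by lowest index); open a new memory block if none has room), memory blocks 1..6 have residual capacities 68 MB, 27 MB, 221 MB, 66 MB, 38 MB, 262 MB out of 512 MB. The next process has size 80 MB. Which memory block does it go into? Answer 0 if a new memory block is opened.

Memory blocks with room: memory block 3 (221 MB), memory block 6 (262 MB).
Most room is memory block 6 with 262 MB free.

6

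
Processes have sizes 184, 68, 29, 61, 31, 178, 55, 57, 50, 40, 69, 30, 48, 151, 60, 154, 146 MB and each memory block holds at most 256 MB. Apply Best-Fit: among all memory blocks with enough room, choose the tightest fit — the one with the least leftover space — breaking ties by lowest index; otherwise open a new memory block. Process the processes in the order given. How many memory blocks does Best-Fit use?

memory block 1: place 184 MB, 72 MB left
memory block 1: place 68 MB, 4 MB left
memory block 2: place 29 MB, 227 MB left
memory block 2: place 61 MB, 166 MB left
memory block 2: place 31 MB, 135 MB left
memory block 3: place 178 MB, 78 MB left
memory block 3: place 55 MB, 23 MB left
memory block 2: place 57 MB, 78 MB left
memory block 2: place 50 MB, 28 MB left
memory block 4: place 40 MB, 216 MB left
memory block 4: place 69 MB, 147 MB left
memory block 4: place 30 MB, 117 MB left
memory block 4: place 48 MB, 69 MB left
memory block 5: place 151 MB, 105 MB left
memory block 4: place 60 MB, 9 MB left
memory block 6: place 154 MB, 102 MB left
memory block 7: place 146 MB, 110 MB left

7 memory blocks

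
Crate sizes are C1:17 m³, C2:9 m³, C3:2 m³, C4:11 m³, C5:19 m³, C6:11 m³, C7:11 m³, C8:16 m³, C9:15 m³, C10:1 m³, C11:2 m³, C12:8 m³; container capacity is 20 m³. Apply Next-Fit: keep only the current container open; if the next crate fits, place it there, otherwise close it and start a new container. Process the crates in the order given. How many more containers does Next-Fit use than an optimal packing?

Next-Fit: [17] [9,2] [11] [19] [11] [11] [16] [15,1,2] [8] → 9 containers.
Total size 122 m³; any packing needs at least ⌈122/20⌉ = 7 containers.
An optimal packing achieves that bound: [19,1] [17,2] [16,2] [15] [11,9] [11,8] [11] → 7 containers.
Excess: 9 − 7 = 2.

2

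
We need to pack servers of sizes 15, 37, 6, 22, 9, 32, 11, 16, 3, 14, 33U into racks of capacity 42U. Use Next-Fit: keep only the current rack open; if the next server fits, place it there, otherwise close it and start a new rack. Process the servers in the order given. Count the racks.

Put 15U in rack 1; 27U remain.
Put 37U in rack 2; 5U remain.
Put 6U in rack 3; 36U remain.
Put 22U in rack 3; 14U remain.
Put 9U in rack 3; 5U remain.
Put 32U in rack 4; 10U remain.
Put 11U in rack 5; 31U remain.
Put 16U in rack 5; 15U remain.
Put 3U in rack 5; 12U remain.
Put 14U in rack 6; 28U remain.
Put 33U in rack 7; 9U remain.
Final racks: [15] [37] [6,22,9] [32] [11,16,3] [14] [33].

7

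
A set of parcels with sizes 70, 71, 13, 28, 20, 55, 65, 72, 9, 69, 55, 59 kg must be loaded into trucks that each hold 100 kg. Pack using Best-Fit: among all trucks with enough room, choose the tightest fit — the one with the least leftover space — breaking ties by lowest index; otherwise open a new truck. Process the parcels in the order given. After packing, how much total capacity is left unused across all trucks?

truck 1: place 70 kg, 30 kg left
truck 2: place 71 kg, 29 kg left
truck 2: place 13 kg, 16 kg left
truck 1: place 28 kg, 2 kg left
truck 3: place 20 kg, 80 kg left
truck 3: place 55 kg, 25 kg left
truck 4: place 65 kg, 35 kg left
truck 5: place 72 kg, 28 kg left
truck 2: place 9 kg, 7 kg left
truck 6: place 69 kg, 31 kg left
truck 7: place 55 kg, 45 kg left
truck 8: place 59 kg, 41 kg left
8 trucks × 100 kg = 800 kg; used 586 kg; unused 214 kg.

214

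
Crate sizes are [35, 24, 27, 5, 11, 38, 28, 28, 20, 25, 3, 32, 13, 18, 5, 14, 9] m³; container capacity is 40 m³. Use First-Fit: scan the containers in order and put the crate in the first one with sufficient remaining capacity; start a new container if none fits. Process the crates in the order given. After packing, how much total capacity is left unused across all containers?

container 1: place 35 m³, 5 m³ left
container 2: place 24 m³, 16 m³ left
container 3: place 27 m³, 13 m³ left
container 1: place 5 m³, 0 m³ left
container 2: place 11 m³, 5 m³ left
container 4: place 38 m³, 2 m³ left
container 5: place 28 m³, 12 m³ left
container 6: place 28 m³, 12 m³ left
container 7: place 20 m³, 20 m³ left
container 8: place 25 m³, 15 m³ left
container 2: place 3 m³, 2 m³ left
container 9: place 32 m³, 8 m³ left
container 3: place 13 m³, 0 m³ left
container 7: place 18 m³, 2 m³ left
container 5: place 5 m³, 7 m³ left
container 8: place 14 m³, 1 m³ left
container 6: place 9 m³, 3 m³ left
9 containers × 40 m³ = 360 m³; used 335 m³; unused 25 m³.

25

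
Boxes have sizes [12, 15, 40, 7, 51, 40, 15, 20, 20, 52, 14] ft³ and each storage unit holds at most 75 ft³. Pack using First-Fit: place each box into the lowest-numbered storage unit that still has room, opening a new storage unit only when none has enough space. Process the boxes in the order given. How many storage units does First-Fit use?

4 storage units

12 ft³ → storage unit 1 (remaining 63 ft³)
15 ft³ → storage unit 1 (remaining 48 ft³)
40 ft³ → storage unit 1 (remaining 8 ft³)
7 ft³ → storage unit 1 (remaining 1 ft³)
51 ft³ → storage unit 2 (remaining 24 ft³)
40 ft³ → storage unit 3 (remaining 35 ft³)
15 ft³ → storage unit 2 (remaining 9 ft³)
20 ft³ → storage unit 3 (remaining 15 ft³)
20 ft³ → storage unit 4 (remaining 55 ft³)
52 ft³ → storage unit 4 (remaining 3 ft³)
14 ft³ → storage unit 3 (remaining 1 ft³)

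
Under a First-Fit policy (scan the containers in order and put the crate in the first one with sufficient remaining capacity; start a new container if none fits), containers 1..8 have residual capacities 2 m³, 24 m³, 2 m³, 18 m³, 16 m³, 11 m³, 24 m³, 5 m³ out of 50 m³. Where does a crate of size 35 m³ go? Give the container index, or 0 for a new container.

0

No container has ≥ 35 m³ free, so a new container is opened.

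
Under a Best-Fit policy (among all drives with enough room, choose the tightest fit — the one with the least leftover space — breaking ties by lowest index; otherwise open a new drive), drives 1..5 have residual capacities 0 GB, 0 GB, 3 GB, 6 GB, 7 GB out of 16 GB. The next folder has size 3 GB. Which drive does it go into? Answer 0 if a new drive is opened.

3

Drives with room: drive 3 (3 GB), drive 4 (6 GB), drive 5 (7 GB).
Tightest fit is drive 3 with 3 GB free.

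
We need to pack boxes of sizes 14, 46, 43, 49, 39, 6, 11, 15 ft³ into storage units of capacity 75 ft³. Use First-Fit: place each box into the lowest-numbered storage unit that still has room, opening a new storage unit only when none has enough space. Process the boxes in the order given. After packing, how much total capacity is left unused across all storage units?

77

14 ft³ → storage unit 1 (remaining 61 ft³)
46 ft³ → storage unit 1 (remaining 15 ft³)
43 ft³ → storage unit 2 (remaining 32 ft³)
49 ft³ → storage unit 3 (remaining 26 ft³)
39 ft³ → storage unit 4 (remaining 36 ft³)
6 ft³ → storage unit 1 (remaining 9 ft³)
11 ft³ → storage unit 2 (remaining 21 ft³)
15 ft³ → storage unit 2 (remaining 6 ft³)
4 storage units × 75 ft³ = 300 ft³; used 223 ft³; unused 77 ft³.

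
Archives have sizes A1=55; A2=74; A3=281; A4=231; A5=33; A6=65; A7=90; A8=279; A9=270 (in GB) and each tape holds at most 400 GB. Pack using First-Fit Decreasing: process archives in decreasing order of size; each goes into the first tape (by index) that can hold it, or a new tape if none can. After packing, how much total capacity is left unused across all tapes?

Sorted descending: 281, 279, 270, 231, 90, 74, 65, 55, 33.
tape 1: place 281 GB, 119 GB left
tape 2: place 279 GB, 121 GB left
tape 3: place 270 GB, 130 GB left
tape 4: place 231 GB, 169 GB left
tape 1: place 90 GB, 29 GB left
tape 2: place 74 GB, 47 GB left
tape 3: place 65 GB, 65 GB left
tape 3: place 55 GB, 10 GB left
tape 2: place 33 GB, 14 GB left
4 tapes × 400 GB = 1600 GB; used 1378 GB; unused 222 GB.

222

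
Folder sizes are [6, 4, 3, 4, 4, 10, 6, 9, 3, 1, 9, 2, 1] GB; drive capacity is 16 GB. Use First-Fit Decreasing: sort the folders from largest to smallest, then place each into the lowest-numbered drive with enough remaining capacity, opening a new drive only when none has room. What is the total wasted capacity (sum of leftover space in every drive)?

Sorted descending: 10, 9, 9, 6, 6, 4, 4, 4, 3, 3, 2, 1, 1.
Put 10 GB in drive 1; 6 GB remain.
Put 9 GB in drive 2; 7 GB remain.
Put 9 GB in drive 3; 7 GB remain.
Put 6 GB in drive 1; 0 GB remain.
Put 6 GB in drive 2; 1 GB remain.
Put 4 GB in drive 3; 3 GB remain.
Put 4 GB in drive 4; 12 GB remain.
Put 4 GB in drive 4; 8 GB remain.
Put 3 GB in drive 3; 0 GB remain.
Put 3 GB in drive 4; 5 GB remain.
Put 2 GB in drive 4; 3 GB remain.
Put 1 GB in drive 2; 0 GB remain.
Put 1 GB in drive 4; 2 GB remain.
4 drives × 16 GB = 64 GB; used 62 GB; unused 2 GB.

2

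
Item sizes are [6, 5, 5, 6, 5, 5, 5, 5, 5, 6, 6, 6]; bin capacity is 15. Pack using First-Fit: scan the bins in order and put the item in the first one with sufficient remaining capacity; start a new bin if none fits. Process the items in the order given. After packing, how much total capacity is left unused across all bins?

25

6 → bin 1 (remaining 9)
5 → bin 1 (remaining 4)
5 → bin 2 (remaining 10)
6 → bin 2 (remaining 4)
5 → bin 3 (remaining 10)
5 → bin 3 (remaining 5)
5 → bin 3 (remaining 0)
5 → bin 4 (remaining 10)
5 → bin 4 (remaining 5)
6 → bin 5 (remaining 9)
6 → bin 5 (remaining 3)
6 → bin 6 (remaining 9)
6 bins × 15 = 90; used 65; unused 25.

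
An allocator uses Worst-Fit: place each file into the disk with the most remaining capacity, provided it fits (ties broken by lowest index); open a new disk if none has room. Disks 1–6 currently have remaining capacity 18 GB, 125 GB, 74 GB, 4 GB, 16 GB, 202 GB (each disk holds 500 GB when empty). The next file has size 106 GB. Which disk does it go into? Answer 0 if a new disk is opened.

6

Disks with room: disk 2 (125 GB), disk 6 (202 GB).
Most room is disk 6 with 202 GB free.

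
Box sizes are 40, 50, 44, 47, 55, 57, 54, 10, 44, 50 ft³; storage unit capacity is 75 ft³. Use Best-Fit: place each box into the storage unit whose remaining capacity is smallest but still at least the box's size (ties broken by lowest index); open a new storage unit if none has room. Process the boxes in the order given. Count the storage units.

40 ft³ → storage unit 1 (remaining 35 ft³)
50 ft³ → storage unit 2 (remaining 25 ft³)
44 ft³ → storage unit 3 (remaining 31 ft³)
47 ft³ → storage unit 4 (remaining 28 ft³)
55 ft³ → storage unit 5 (remaining 20 ft³)
57 ft³ → storage unit 6 (remaining 18 ft³)
54 ft³ → storage unit 7 (remaining 21 ft³)
10 ft³ → storage unit 6 (remaining 8 ft³)
44 ft³ → storage unit 8 (remaining 31 ft³)
50 ft³ → storage unit 9 (remaining 25 ft³)
Final storage units: [40] [50] [44] [47] [55] [57,10] [54] [44] [50].

9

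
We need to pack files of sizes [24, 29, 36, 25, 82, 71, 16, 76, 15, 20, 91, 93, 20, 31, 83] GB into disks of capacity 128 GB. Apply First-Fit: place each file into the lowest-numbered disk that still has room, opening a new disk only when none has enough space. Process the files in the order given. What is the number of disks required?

7

disk 1: place 24 GB, 104 GB left
disk 1: place 29 GB, 75 GB left
disk 1: place 36 GB, 39 GB left
disk 1: place 25 GB, 14 GB left
disk 2: place 82 GB, 46 GB left
disk 3: place 71 GB, 57 GB left
disk 2: place 16 GB, 30 GB left
disk 4: place 76 GB, 52 GB left
disk 2: place 15 GB, 15 GB left
disk 3: place 20 GB, 37 GB left
disk 5: place 91 GB, 37 GB left
disk 6: place 93 GB, 35 GB left
disk 3: place 20 GB, 17 GB left
disk 4: place 31 GB, 21 GB left
disk 7: place 83 GB, 45 GB left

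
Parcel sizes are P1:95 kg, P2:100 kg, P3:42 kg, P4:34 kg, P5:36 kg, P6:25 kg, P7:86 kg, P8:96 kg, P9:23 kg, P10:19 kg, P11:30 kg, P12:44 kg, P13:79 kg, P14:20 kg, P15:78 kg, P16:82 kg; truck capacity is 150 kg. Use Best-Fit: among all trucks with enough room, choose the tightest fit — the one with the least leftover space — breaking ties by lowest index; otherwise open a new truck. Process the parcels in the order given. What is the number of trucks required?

Put P1 (95 kg) in truck 1; 55 kg remain.
Put P2 (100 kg) in truck 2; 50 kg remain.
Put P3 (42 kg) in truck 2; 8 kg remain.
Put P4 (34 kg) in truck 1; 21 kg remain.
Put P5 (36 kg) in truck 3; 114 kg remain.
Put P6 (25 kg) in truck 3; 89 kg remain.
Put P7 (86 kg) in truck 3; 3 kg remain.
Put P8 (96 kg) in truck 4; 54 kg remain.
Put P9 (23 kg) in truck 4; 31 kg remain.
Put P10 (19 kg) in truck 1; 2 kg remain.
Put P11 (30 kg) in truck 4; 1 kg remain.
Put P12 (44 kg) in truck 5; 106 kg remain.
Put P13 (79 kg) in truck 5; 27 kg remain.
Put P14 (20 kg) in truck 5; 7 kg remain.
Put P15 (78 kg) in truck 6; 72 kg remain.
Put P16 (82 kg) in truck 7; 68 kg remain.
Final trucks: [95,34,19] [100,42] [36,25,86] [96,23,30] [44,79,20] [78] [82].

7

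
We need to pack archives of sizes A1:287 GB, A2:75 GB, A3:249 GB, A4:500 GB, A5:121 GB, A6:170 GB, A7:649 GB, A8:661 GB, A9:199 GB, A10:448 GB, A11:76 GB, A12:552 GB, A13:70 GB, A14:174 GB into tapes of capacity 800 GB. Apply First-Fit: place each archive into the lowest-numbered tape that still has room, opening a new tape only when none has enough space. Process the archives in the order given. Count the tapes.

6

tape 1: place A1 (287 GB), 513 GB left
tape 1: place A2 (75 GB), 438 GB left
tape 1: place A3 (249 GB), 189 GB left
tape 2: place A4 (500 GB), 300 GB left
tape 1: place A5 (121 GB), 68 GB left
tape 2: place A6 (170 GB), 130 GB left
tape 3: place A7 (649 GB), 151 GB left
tape 4: place A8 (661 GB), 139 GB left
tape 5: place A9 (199 GB), 601 GB left
tape 5: place A10 (448 GB), 153 GB left
tape 2: place A11 (76 GB), 54 GB left
tape 6: place A12 (552 GB), 248 GB left
tape 3: place A13 (70 GB), 81 GB left
tape 6: place A14 (174 GB), 74 GB left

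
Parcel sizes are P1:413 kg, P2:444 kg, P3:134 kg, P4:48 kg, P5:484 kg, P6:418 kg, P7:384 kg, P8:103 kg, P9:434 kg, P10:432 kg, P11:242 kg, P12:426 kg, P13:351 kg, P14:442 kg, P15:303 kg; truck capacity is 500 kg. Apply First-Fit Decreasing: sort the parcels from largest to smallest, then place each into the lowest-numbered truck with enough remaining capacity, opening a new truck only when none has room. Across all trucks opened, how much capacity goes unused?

Sorted descending: 484, 444, 442, 434, 432, 426, 418, 413, 384, 351, 303, 242, 134, 103, 48.
truck 1: place 484 kg, 16 kg left
truck 2: place 444 kg, 56 kg left
truck 3: place 442 kg, 58 kg left
truck 4: place 434 kg, 66 kg left
truck 5: place 432 kg, 68 kg left
truck 6: place 426 kg, 74 kg left
truck 7: place 418 kg, 82 kg left
truck 8: place 413 kg, 87 kg left
truck 9: place 384 kg, 116 kg left
truck 10: place 351 kg, 149 kg left
truck 11: place 303 kg, 197 kg left
truck 12: place 242 kg, 258 kg left
truck 10: place 134 kg, 15 kg left
truck 9: place 103 kg, 13 kg left
truck 2: place 48 kg, 8 kg left
12 trucks × 500 kg = 6000 kg; used 5058 kg; unused 942 kg.

942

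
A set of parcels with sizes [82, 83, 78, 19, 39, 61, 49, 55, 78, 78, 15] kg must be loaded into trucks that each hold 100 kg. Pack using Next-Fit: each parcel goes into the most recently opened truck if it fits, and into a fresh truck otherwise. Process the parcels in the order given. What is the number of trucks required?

Put 82 kg in truck 1; 18 kg remain.
Put 83 kg in truck 2; 17 kg remain.
Put 78 kg in truck 3; 22 kg remain.
Put 19 kg in truck 3; 3 kg remain.
Put 39 kg in truck 4; 61 kg remain.
Put 61 kg in truck 4; 0 kg remain.
Put 49 kg in truck 5; 51 kg remain.
Put 55 kg in truck 6; 45 kg remain.
Put 78 kg in truck 7; 22 kg remain.
Put 78 kg in truck 8; 22 kg remain.
Put 15 kg in truck 8; 7 kg remain.
Final trucks: [82] [83] [78,19] [39,61] [49] [55] [78] [78,15].

8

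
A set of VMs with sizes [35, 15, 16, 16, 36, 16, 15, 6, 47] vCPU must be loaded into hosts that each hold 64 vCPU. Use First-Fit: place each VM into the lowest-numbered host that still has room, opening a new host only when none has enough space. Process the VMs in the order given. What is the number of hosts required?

4

host 1: place 35 vCPU, 29 vCPU left
host 1: place 15 vCPU, 14 vCPU left
host 2: place 16 vCPU, 48 vCPU left
host 2: place 16 vCPU, 32 vCPU left
host 3: place 36 vCPU, 28 vCPU left
host 2: place 16 vCPU, 16 vCPU left
host 2: place 15 vCPU, 1 vCPU left
host 1: place 6 vCPU, 8 vCPU left
host 4: place 47 vCPU, 17 vCPU left
Final hosts: [35,15,6] [16,16,16,15] [36] [47].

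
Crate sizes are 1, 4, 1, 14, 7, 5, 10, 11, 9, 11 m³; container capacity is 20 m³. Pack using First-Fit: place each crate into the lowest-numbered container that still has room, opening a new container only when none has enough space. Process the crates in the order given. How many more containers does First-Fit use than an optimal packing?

1

First-Fit: [1,4,1,14] [7,5] [10,9] [11] [11] → 5 containers.
Total size 73 m³; any packing needs at least ⌈73/20⌉ = 4 containers.
An optimal packing achieves that bound: [14,5,1] [11,9] [11,7,1] [10,4] → 4 containers.
Excess: 5 − 4 = 1.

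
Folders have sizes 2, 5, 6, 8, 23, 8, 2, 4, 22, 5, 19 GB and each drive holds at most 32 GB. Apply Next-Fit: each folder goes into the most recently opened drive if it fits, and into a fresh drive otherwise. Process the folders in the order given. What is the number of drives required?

Put 2 GB in drive 1; 30 GB remain.
Put 5 GB in drive 1; 25 GB remain.
Put 6 GB in drive 1; 19 GB remain.
Put 8 GB in drive 1; 11 GB remain.
Put 23 GB in drive 2; 9 GB remain.
Put 8 GB in drive 2; 1 GB remain.
Put 2 GB in drive 3; 30 GB remain.
Put 4 GB in drive 3; 26 GB remain.
Put 22 GB in drive 3; 4 GB remain.
Put 5 GB in drive 4; 27 GB remain.
Put 19 GB in drive 4; 8 GB remain.

4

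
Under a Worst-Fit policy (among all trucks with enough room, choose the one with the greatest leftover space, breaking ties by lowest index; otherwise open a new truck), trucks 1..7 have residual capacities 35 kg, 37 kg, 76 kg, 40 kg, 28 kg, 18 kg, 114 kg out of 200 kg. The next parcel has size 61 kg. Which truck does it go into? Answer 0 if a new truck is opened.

7

Trucks with room: truck 3 (76 kg), truck 7 (114 kg).
Most room is truck 7 with 114 kg free.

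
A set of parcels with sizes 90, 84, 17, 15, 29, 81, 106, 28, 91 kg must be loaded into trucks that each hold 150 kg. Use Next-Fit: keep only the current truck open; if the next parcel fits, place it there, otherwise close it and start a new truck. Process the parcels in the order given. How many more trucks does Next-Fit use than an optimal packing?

Next-Fit: [90] [84,17,15,29] [81] [106,28] [91] → 5 trucks.
5 parcels exceed 75 kg (half the capacity), and no two of those can share a truck, so at least 5 trucks are needed.
So 5 is already optimal.

0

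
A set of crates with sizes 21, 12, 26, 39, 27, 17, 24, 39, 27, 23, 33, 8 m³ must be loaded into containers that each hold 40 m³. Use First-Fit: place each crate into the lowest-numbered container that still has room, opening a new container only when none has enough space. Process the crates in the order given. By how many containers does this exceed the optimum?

0

First-Fit: [21,12] [26,8] [39] [27] [17,23] [24] [39] [27] [33] → 9 containers.
9 crates exceed 20 m³ (half the capacity), and no two of those can share a container, so at least 9 containers are needed.
So 9 is already optimal.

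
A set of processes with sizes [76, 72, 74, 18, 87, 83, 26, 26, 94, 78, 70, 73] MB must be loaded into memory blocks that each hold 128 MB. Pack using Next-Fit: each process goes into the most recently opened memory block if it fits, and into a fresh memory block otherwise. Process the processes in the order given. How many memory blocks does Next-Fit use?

Put 76 MB in memory block 1; 52 MB remain.
Put 72 MB in memory block 2; 56 MB remain.
Put 74 MB in memory block 3; 54 MB remain.
Put 18 MB in memory block 3; 36 MB remain.
Put 87 MB in memory block 4; 41 MB remain.
Put 83 MB in memory block 5; 45 MB remain.
Put 26 MB in memory block 5; 19 MB remain.
Put 26 MB in memory block 6; 102 MB remain.
Put 94 MB in memory block 6; 8 MB remain.
Put 78 MB in memory block 7; 50 MB remain.
Put 70 MB in memory block 8; 58 MB remain.
Put 73 MB in memory block 9; 55 MB remain.
Final memory blocks: [76] [72] [74,18] [87] [83,26] [26,94] [78] [70] [73].

9 memory blocks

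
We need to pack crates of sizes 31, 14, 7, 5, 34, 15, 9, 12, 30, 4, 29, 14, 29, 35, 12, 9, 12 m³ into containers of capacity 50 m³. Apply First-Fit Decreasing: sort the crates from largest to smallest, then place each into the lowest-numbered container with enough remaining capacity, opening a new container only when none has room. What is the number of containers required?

7

Sorted descending: 35, 34, 31, 30, 29, 29, 15, 14, 14, 12, 12, 12, 9, 9, 7, 5, 4.
35 m³ → container 1 (remaining 15 m³)
34 m³ → container 2 (remaining 16 m³)
31 m³ → container 3 (remaining 19 m³)
30 m³ → container 4 (remaining 20 m³)
29 m³ → container 5 (remaining 21 m³)
29 m³ → container 6 (remaining 21 m³)
15 m³ → container 1 (remaining 0 m³)
14 m³ → container 2 (remaining 2 m³)
14 m³ → container 3 (remaining 5 m³)
12 m³ → container 4 (remaining 8 m³)
12 m³ → container 5 (remaining 9 m³)
12 m³ → container 6 (remaining 9 m³)
9 m³ → container 5 (remaining 0 m³)
9 m³ → container 6 (remaining 0 m³)
7 m³ → container 4 (remaining 1 m³)
5 m³ → container 3 (remaining 0 m³)
4 m³ → container 7 (remaining 46 m³)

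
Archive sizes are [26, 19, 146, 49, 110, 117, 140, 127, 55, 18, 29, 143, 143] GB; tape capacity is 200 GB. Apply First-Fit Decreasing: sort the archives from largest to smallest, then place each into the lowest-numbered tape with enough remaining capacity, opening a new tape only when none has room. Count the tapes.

7

Sorted descending: 146, 143, 143, 140, 127, 117, 110, 55, 49, 29, 26, 19, 18.
Put 146 GB in tape 1; 54 GB remain.
Put 143 GB in tape 2; 57 GB remain.
Put 143 GB in tape 3; 57 GB remain.
Put 140 GB in tape 4; 60 GB remain.
Put 127 GB in tape 5; 73 GB remain.
Put 117 GB in tape 6; 83 GB remain.
Put 110 GB in tape 7; 90 GB remain.
Put 55 GB in tape 2; 2 GB remain.
Put 49 GB in tape 1; 5 GB remain.
Put 29 GB in tape 3; 28 GB remain.
Put 26 GB in tape 3; 2 GB remain.
Put 19 GB in tape 4; 41 GB remain.
Put 18 GB in tape 4; 23 GB remain.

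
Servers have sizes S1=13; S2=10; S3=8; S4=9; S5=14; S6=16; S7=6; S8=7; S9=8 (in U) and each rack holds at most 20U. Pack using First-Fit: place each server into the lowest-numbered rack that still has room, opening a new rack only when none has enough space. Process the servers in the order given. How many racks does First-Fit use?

6

Put S1 (13U) in rack 1; 7U remain.
Put S2 (10U) in rack 2; 10U remain.
Put S3 (8U) in rack 2; 2U remain.
Put S4 (9U) in rack 3; 11U remain.
Put S5 (14U) in rack 4; 6U remain.
Put S6 (16U) in rack 5; 4U remain.
Put S7 (6U) in rack 1; 1U remain.
Put S8 (7U) in rack 3; 4U remain.
Put S9 (8U) in rack 6; 12U remain.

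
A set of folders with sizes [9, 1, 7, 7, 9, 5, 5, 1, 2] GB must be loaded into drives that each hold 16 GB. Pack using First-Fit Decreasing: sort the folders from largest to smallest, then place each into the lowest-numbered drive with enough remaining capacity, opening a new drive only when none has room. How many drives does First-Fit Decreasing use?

Sorted descending: 9, 9, 7, 7, 5, 5, 2, 1, 1.
Put 9 GB in drive 1; 7 GB remain.
Put 9 GB in drive 2; 7 GB remain.
Put 7 GB in drive 1; 0 GB remain.
Put 7 GB in drive 2; 0 GB remain.
Put 5 GB in drive 3; 11 GB remain.
Put 5 GB in drive 3; 6 GB remain.
Put 2 GB in drive 3; 4 GB remain.
Put 1 GB in drive 3; 3 GB remain.
Put 1 GB in drive 3; 2 GB remain.

3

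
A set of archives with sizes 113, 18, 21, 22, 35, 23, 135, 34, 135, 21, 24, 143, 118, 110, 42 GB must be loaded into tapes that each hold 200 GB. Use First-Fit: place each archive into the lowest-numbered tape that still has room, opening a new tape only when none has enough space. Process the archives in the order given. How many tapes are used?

6 tapes

113 GB → tape 1 (remaining 87 GB)
18 GB → tape 1 (remaining 69 GB)
21 GB → tape 1 (remaining 48 GB)
22 GB → tape 1 (remaining 26 GB)
35 GB → tape 2 (remaining 165 GB)
23 GB → tape 1 (remaining 3 GB)
135 GB → tape 2 (remaining 30 GB)
34 GB → tape 3 (remaining 166 GB)
135 GB → tape 3 (remaining 31 GB)
21 GB → tape 2 (remaining 9 GB)
24 GB → tape 3 (remaining 7 GB)
143 GB → tape 4 (remaining 57 GB)
118 GB → tape 5 (remaining 82 GB)
110 GB → tape 6 (remaining 90 GB)
42 GB → tape 4 (remaining 15 GB)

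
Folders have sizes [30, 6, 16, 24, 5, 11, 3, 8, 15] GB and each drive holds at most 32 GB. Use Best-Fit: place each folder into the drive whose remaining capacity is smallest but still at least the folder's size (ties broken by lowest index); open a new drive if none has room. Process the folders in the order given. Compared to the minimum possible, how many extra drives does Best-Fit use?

0

Best-Fit: [30] [6,16,8] [24,5,3] [11,15] → 4 drives.
Total size 118 GB; any packing needs at least ⌈118/32⌉ = 4 drives.
So 4 is already optimal.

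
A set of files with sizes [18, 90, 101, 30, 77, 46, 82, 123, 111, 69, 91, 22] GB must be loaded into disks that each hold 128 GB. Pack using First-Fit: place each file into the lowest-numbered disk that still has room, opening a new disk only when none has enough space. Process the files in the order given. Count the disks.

8

18 GB → disk 1 (remaining 110 GB)
90 GB → disk 1 (remaining 20 GB)
101 GB → disk 2 (remaining 27 GB)
30 GB → disk 3 (remaining 98 GB)
77 GB → disk 3 (remaining 21 GB)
46 GB → disk 4 (remaining 82 GB)
82 GB → disk 4 (remaining 0 GB)
123 GB → disk 5 (remaining 5 GB)
111 GB → disk 6 (remaining 17 GB)
69 GB → disk 7 (remaining 59 GB)
91 GB → disk 8 (remaining 37 GB)
22 GB → disk 2 (remaining 5 GB)
Final disks: [18,90] [101,22] [30,77] [46,82] [123] [111] [69] [91].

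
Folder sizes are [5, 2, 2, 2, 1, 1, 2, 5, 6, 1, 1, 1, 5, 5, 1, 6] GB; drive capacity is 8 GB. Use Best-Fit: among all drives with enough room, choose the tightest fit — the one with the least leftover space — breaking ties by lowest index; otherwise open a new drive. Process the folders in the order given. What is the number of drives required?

drive 1: place 5 GB, 3 GB left
drive 1: place 2 GB, 1 GB left
drive 2: place 2 GB, 6 GB left
drive 2: place 2 GB, 4 GB left
drive 1: place 1 GB, 0 GB left
drive 2: place 1 GB, 3 GB left
drive 2: place 2 GB, 1 GB left
drive 3: place 5 GB, 3 GB left
drive 4: place 6 GB, 2 GB left
drive 2: place 1 GB, 0 GB left
drive 4: place 1 GB, 1 GB left
drive 4: place 1 GB, 0 GB left
drive 5: place 5 GB, 3 GB left
drive 6: place 5 GB, 3 GB left
drive 3: place 1 GB, 2 GB left
drive 7: place 6 GB, 2 GB left

7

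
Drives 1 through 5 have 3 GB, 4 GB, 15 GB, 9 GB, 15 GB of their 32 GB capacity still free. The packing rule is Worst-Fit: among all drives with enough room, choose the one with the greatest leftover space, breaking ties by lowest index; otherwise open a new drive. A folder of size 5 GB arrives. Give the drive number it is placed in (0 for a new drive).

3

Drives with room: drive 3 (15 GB), drive 4 (9 GB), drive 5 (15 GB).
Most room is drive 3 with 15 GB free.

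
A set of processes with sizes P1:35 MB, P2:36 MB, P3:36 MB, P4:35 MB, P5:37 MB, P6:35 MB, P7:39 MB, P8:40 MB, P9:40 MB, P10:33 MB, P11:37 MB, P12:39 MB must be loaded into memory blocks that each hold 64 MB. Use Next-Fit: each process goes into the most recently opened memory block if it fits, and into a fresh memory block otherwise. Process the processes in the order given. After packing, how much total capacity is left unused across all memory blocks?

memory block 1: place P1 (35 MB), 29 MB left
memory block 2: place P2 (36 MB), 28 MB left
memory block 3: place P3 (36 MB), 28 MB left
memory block 4: place P4 (35 MB), 29 MB left
memory block 5: place P5 (37 MB), 27 MB left
memory block 6: place P6 (35 MB), 29 MB left
memory block 7: place P7 (39 MB), 25 MB left
memory block 8: place P8 (40 MB), 24 MB left
memory block 9: place P9 (40 MB), 24 MB left
memory block 10: place P10 (33 MB), 31 MB left
memory block 11: place P11 (37 MB), 27 MB left
memory block 12: place P12 (39 MB), 25 MB left
12 memory blocks × 64 MB = 768 MB; used 442 MB; unused 326 MB.

326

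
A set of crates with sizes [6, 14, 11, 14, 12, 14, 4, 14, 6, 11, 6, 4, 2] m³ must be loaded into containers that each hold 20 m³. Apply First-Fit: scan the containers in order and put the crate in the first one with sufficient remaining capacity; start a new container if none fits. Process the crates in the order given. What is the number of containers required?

6 m³ → container 1 (remaining 14 m³)
14 m³ → container 1 (remaining 0 m³)
11 m³ → container 2 (remaining 9 m³)
14 m³ → container 3 (remaining 6 m³)
12 m³ → container 4 (remaining 8 m³)
14 m³ → container 5 (remaining 6 m³)
4 m³ → container 2 (remaining 5 m³)
14 m³ → container 6 (remaining 6 m³)
6 m³ → container 3 (remaining 0 m³)
11 m³ → container 7 (remaining 9 m³)
6 m³ → container 4 (remaining 2 m³)
4 m³ → container 2 (remaining 1 m³)
2 m³ → container 4 (remaining 0 m³)

7 containers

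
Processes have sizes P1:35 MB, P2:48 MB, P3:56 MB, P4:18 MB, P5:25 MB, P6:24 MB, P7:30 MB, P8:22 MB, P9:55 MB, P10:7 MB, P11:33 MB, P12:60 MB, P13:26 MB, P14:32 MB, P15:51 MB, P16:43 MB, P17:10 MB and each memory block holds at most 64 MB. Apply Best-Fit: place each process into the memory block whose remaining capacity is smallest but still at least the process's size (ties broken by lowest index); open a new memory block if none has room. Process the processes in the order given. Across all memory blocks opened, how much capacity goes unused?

129

Put P1 (35 MB) in memory block 1; 29 MB remain.
Put P2 (48 MB) in memory block 2; 16 MB remain.
Put P3 (56 MB) in memory block 3; 8 MB remain.
Put P4 (18 MB) in memory block 1; 11 MB remain.
Put P5 (25 MB) in memory block 4; 39 MB remain.
Put P6 (24 MB) in memory block 4; 15 MB remain.
Put P7 (30 MB) in memory block 5; 34 MB remain.
Put P8 (22 MB) in memory block 5; 12 MB remain.
Put P9 (55 MB) in memory block 6; 9 MB remain.
Put P10 (7 MB) in memory block 3; 1 MB remain.
Put P11 (33 MB) in memory block 7; 31 MB remain.
Put P12 (60 MB) in memory block 8; 4 MB remain.
Put P13 (26 MB) in memory block 7; 5 MB remain.
Put P14 (32 MB) in memory block 9; 32 MB remain.
Put P15 (51 MB) in memory block 10; 13 MB remain.
Put P16 (43 MB) in memory block 11; 21 MB remain.
Put P17 (10 MB) in memory block 1; 1 MB remain.
11 memory blocks × 64 MB = 704 MB; used 575 MB; unused 129 MB.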